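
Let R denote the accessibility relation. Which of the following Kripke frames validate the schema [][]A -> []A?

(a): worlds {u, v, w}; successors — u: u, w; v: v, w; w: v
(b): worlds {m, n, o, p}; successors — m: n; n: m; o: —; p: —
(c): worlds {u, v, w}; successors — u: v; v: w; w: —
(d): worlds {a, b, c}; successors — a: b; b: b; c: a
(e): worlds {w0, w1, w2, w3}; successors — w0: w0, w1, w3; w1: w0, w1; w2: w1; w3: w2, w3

(a), (e)

This is the axiom for density; its first-order frame correspondent is forall x forall y (Rxy -> exists z (Rxz & Rzy)).
(a): holds.
(b): fails — Rnm but no z with Rnz and Rzm.
(c): fails — Ruv but no z with Ruz and Rzv.
(d): fails — Rca but no z with Rcz and Rza.
(e): holds.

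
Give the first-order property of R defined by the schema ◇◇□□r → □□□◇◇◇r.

This is a Sahlqvist (Geach-type) schema ◇^2□^2r → □^3◇^3r.
Minimal-valuation argument: fix x; take any y with xR^2y and any z with xR^3z. Set V(r) to the set of worlds R-reachable from y in exactly 2 steps. Then □^2r holds at y, so the antecedent holds at x; validity forces ◇^3r at z, giving a w with zR^3w and yR^2w.
First-order correspondent: ∀x ∀y ∀z ((xR²y ∧ xR³z) → ∃w (yR²w ∧ zR³w)).

∀x ∀y ∀z ((xR²y ∧ xR³z) → ∃w (yR²w ∧ zR³w))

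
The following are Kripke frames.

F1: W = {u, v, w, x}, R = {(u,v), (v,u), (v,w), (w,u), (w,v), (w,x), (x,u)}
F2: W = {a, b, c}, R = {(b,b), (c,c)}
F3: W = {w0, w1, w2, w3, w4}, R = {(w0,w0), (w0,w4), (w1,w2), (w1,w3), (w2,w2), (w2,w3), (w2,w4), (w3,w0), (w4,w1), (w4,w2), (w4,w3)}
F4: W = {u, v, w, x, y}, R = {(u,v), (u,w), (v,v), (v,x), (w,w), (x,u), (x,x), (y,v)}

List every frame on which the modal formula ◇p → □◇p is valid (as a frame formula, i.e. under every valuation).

Frame correspondent (Sahlqvist): ∀x ∀y ∀z (Rxy ∧ Rxz → Ryz) — i.e. the Euclidean property.
F1: fails — Ruv and Ruv but not Rvv.
F2: holds.
F3: fails — Rw0w4 and Rw0w4 but not Rw4w4.
F4: fails — Ruv and Ruw but not Rvw.
Valid on: F2.

F2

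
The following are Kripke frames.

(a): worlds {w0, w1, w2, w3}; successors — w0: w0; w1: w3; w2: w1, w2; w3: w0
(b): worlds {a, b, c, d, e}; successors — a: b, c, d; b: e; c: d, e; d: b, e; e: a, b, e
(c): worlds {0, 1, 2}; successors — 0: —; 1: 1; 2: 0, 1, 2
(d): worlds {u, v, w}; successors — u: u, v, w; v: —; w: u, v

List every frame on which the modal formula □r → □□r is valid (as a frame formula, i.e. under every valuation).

(c)

Frame correspondent (Sahlqvist): ∀x ∀y ∀z (Rxy ∧ Ryz → Rxz) — i.e. transitivity.
(a): fails — Rw1w3 and Rw3w0 but not Rw1w0.
(b): fails — Rde and Rea but not Rda.
(c): satisfies the condition.
(d): fails — Rwu and Ruw but not Rww.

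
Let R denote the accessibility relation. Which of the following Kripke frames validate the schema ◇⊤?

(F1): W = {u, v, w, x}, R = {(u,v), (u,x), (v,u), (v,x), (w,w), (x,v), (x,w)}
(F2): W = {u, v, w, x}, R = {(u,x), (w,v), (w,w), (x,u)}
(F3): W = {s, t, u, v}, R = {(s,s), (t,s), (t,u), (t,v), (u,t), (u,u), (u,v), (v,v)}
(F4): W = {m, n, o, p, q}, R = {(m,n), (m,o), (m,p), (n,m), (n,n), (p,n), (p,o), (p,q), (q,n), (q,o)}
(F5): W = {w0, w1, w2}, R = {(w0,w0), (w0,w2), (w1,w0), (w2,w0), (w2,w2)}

(F1), (F3), (F5)

This is the axiom for seriality; its first-order frame correspondent is ∀x ∃y Rxy.
(F1): ✓.
(F2): fails — world v has no successor.
(F3): ✓.
(F4): fails — world o has no successor.
(F5): ✓.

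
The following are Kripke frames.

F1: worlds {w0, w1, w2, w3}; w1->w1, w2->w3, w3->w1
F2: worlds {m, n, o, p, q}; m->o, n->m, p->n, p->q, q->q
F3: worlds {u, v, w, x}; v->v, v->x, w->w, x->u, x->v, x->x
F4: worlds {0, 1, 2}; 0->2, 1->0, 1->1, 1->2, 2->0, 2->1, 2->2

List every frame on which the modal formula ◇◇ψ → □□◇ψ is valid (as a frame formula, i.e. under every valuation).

F1

Frame correspondent (Sahlqvist): ∀x ∀y ∀z ((xR²y ∧ xR²z) → ∃w (y = w ∧ zRw)) — i.e. a generalized confluence (Geach) condition.
F1: holds.
F2: fails — nR²o, nR²o but no w with o=w and oRw.
F3: fails — vR²u, vR²u but no t with u=t and uRt.
F4: fails — 0R²0, 0R²0 but no w with 0=w and 0Rw.
Valid on: F1.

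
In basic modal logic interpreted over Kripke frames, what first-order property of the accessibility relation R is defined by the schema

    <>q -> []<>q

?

This schema is the 5 axiom.
It corresponds to the Euclidean property: forall x forall y forall z (Rxy & Rxz -> Ryz).

The Euclidean property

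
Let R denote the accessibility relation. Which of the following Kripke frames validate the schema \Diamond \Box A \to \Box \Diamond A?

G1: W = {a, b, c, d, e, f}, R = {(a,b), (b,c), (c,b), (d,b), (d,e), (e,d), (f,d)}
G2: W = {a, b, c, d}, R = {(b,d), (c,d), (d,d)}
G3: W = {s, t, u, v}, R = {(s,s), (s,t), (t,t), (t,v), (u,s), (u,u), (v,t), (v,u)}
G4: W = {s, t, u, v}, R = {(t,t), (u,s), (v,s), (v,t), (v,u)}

G2

The schema corresponds to convergence: \forall x \forall y \forall z (Rxy \wedge Rxz \to \exists w (Ryw \wedge Rzw)).
G1: fails — Rdb and Rde but b and e have no common successor.
G2: ✓.
G3: fails — Rvt and Rvu but t and u have no common successor.
G4: fails — Rus and Rus but s and s have no common successor.
Valid on: G2.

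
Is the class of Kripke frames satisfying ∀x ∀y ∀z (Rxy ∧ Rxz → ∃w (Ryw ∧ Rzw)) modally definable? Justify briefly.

Definable; ◇□r → □◇r defines it

This is a Sahlqvist condition; the .2 axiom ◇□r → □◇r defines it.
Suppose ◇□r→□◇r is valid. Take Rxy, Rxz and set V(r)={w : Ryw}. Then □r at y so ◇□r at x, so □◇r at x, so ◇r at z, giving w with Rzw and Ryw.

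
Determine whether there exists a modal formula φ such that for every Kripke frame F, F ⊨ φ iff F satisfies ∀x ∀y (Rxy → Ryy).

Definable; □(□p → p) defines it

Yes: it is shift-reflexivity, defined by the T□ schema □(□p → p).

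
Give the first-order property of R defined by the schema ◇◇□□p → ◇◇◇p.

∀x ∀y (xR²y → ∃w (yR²w ∧ xR³w))

This is a Sahlqvist (Geach-type) schema ◇^2□^2p → □^0◇^3p.
Minimal-valuation argument: fix x; take any y with xR^2y and any z with xR^0z. Set V(p) to the set of worlds R-reachable from y in exactly 2 steps. Then □^2p holds at y, so the antecedent holds at x; validity forces ◇^3p at z, giving a w with zR^3w and yR^2w.
First-order correspondent: ∀x ∀y (xR²y → ∃w (yR²w ∧ xR³w)).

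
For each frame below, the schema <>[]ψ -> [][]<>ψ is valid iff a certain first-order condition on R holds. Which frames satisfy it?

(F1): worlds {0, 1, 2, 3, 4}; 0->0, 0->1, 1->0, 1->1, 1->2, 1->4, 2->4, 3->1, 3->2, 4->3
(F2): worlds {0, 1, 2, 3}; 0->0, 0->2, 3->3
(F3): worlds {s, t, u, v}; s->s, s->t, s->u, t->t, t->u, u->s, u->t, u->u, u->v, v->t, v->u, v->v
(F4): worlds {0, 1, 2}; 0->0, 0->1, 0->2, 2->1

The schema corresponds to a generalized confluence (Geach) condition: forall x forall y forall z ((xRy & x R^2 z) -> exists w (yRw & zRw)).
(F1): fails — 0R0, 0R²2 but no w with 0Rw and 2Rw.
(F2): fails — 0R0, 0R²2 but no w with 0Rw and 2Rw.
(F3): ✓.
(F4): fails — 0R0, 0R²1 but no w with 0Rw and 1Rw.
Valid on: (F3).

(F3)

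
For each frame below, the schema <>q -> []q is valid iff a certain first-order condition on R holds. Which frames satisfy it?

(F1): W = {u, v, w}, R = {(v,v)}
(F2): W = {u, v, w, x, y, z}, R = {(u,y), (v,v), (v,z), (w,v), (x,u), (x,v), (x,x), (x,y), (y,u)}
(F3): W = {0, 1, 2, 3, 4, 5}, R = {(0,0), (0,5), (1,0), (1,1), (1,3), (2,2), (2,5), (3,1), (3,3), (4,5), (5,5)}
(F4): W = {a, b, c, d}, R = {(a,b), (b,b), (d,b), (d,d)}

(F1)

Frame correspondent (Sahlqvist): forall x forall y forall z (Rxy & Rxz -> y = z) — i.e. partial functionality.
(F1): holds.
(F2): fails — v sees both v and z.
(F3): fails — 0 sees both 0 and 5.
(F4): fails — d sees both b and d.
Valid on: (F1).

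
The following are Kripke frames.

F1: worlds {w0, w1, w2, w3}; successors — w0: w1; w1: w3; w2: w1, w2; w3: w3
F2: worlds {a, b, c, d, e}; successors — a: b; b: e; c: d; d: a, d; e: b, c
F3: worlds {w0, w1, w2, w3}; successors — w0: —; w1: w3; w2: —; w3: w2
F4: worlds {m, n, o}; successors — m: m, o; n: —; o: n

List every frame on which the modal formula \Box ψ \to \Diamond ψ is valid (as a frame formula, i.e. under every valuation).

Frame correspondent (Sahlqvist): \forall x \exists y Rxy — i.e. seriality.
F1: holds.
F2: holds.
F3: fails — world w0 has no successor.
F4: fails — world n has no successor.

F1, F2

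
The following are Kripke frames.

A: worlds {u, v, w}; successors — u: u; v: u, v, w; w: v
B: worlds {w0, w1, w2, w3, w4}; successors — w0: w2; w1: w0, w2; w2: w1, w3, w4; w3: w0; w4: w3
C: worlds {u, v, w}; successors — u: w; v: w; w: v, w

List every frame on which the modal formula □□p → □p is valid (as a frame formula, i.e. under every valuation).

This is the axiom for density; its first-order frame correspondent is ∀x ∀y (Rxy → ∃z (Rxz ∧ Rzy)).
A: satisfies the condition.
B: fails — Rw1w0 but no z with Rw1z and Rzw0.
C: satisfies the condition.
Valid on: A, C.

A, C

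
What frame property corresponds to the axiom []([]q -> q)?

Shift-reflexivity

Suppose □(□q→q) is valid. Take Rxy and set V(q)={w : Ryw}. Then at y, □q holds; since □(□q→q) at x, □q→q at y, so q at y, i.e. Ryy.
Conversely, on a frame with shift-reflexivity the schema holds at every world under every valuation.
So the correspondent is shift-reflexivity.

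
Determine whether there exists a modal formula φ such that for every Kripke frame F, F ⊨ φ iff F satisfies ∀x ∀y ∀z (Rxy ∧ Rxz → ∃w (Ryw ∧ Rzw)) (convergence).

Definable; ◇□p → □◇p defines it

Yes: it is convergence, defined by the .2 schema ◇□p → □◇p.
Suppose ◇□p→□◇p is valid. Take Rxy, Rxz and set V(p)={w : Ryw}. Then □p at y so ◇□p at x, so □◇p at x, so ◇p at z, giving w with Rzw and Ryw.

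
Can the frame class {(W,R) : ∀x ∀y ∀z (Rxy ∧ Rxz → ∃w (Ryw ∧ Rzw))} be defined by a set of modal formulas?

Yes — defined by ◇□r → □◇r

The condition is convergence. A defining modal formula is ◇□r → □◇r.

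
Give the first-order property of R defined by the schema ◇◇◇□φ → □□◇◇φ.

∀x ∀y ∀z ((xR³y ∧ xR²z) → ∃w (yRw ∧ zR²w))

This is a Sahlqvist (Geach-type) schema ◇^3□^1φ → □^2◇^2φ.
Minimal-valuation argument: fix x; take any y with xR^3y and any z with xR^2z. Set V(φ) to the set of worlds R-reachable from y in exactly 1 step. Then □^1φ holds at y, so the antecedent holds at x; validity forces ◇^2φ at z, giving a w with zR^2w and yR^1w.
First-order correspondent: ∀x ∀y ∀z ((xR³y ∧ xR²z) → ∃w (yRw ∧ zR²w)).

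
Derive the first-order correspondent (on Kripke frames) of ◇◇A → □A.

This is a Sahlqvist (Geach-type) schema ◇^2□^0A → □^1◇^0A.
Minimal-valuation argument: fix x; take any y with xR^2y and any z with xR^1z. Set V(A) to the set of worlds R-reachable from y in exactly 0 steps. Then □^0A holds at y, so the antecedent holds at x; validity forces ◇^0A at z, giving a w with zR^0w and yR^0w.
First-order correspondent: ∀x ∀y ∀z ((xR²y ∧ xRz) → ∃w (y = w ∧ z = w)).

∀x ∀y ∀z ((xR²y ∧ xRz) → ∃w (y = w ∧ z = w))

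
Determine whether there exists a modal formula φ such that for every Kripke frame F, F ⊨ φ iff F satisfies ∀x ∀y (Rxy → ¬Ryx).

Not definable by any modal formula

Any modally definable frame class is closed under surjective bounded morphisms.
The 5-cycle (worlds s,t,u,v,w with s→t→u→v→w→s) is asymmetric. Mapping every world to a single reflexive point • is a surjective bounded morphism, and the reflexive point is not asymmetric (R•• but asymmetry requires ¬R••).
So the class is not modally definable.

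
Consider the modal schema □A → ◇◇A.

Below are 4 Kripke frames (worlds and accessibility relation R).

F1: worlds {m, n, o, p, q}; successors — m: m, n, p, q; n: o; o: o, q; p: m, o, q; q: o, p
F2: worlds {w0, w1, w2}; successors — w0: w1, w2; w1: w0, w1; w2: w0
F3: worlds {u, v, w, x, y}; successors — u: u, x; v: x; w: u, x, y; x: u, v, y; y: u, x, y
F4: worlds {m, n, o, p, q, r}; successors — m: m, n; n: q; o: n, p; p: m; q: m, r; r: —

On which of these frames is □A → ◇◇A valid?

Frame correspondent (Sahlqvist): ∀x ∃w (xRw ∧ xR²w) — i.e. a generalized confluence (Geach) condition.
F1: ✓.
F2: fails — at w2 but no w with w2Rw and w2R²w.
F3: fails — at v but no t with vRt and vR²t.
F4: fails — at n but no w with nRw and nR²w.

F1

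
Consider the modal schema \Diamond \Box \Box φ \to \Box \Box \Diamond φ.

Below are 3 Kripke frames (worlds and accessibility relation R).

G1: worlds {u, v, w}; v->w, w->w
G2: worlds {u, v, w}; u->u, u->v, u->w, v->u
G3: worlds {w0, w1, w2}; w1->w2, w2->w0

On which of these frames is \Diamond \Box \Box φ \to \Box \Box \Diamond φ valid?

G1

The schema corresponds to a generalized confluence (Geach) condition: \forall x \forall y \forall z ((xRy \wedge x R^2 z) \to \exists w (y R^2 w \wedge zRw)).
G1: ✓.
G2: fails — uRu, uR²w but no t with uR²t and wRt.
G3: fails — w1Rw2, w1R²w0 but no w with w2R²w and w0Rw.
Valid on: G1.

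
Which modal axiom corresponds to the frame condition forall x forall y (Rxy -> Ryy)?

A defining formula is □(□r → r) (the T□ axiom).
Suppose □(□r→r) is valid. Take Rxy and set V(r)={w : Ryw}. Then at y, □r holds; since □(□r→r) at x, □r→r at y, so r at y, i.e. Ryy.

□(□r → r)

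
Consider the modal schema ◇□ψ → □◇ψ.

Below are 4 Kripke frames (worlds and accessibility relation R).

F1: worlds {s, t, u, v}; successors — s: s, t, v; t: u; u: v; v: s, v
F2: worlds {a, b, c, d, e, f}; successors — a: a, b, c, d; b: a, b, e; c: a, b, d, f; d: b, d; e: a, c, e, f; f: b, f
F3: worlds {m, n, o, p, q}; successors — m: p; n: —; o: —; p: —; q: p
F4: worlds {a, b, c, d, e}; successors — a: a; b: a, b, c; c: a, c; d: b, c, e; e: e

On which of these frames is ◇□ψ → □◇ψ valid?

F2

Frame correspondent (Sahlqvist): ∀x ∀y ∀z (Rxy ∧ Rxz → ∃w (Ryw ∧ Rzw)) — i.e. convergence.
F1: fails — Rsv and Rst but v and t have no common successor.
F2: condition met.
F3: fails — Rmp and Rmp but p and p have no common successor.
F4: fails — Rdc and Rde but c and e have no common successor.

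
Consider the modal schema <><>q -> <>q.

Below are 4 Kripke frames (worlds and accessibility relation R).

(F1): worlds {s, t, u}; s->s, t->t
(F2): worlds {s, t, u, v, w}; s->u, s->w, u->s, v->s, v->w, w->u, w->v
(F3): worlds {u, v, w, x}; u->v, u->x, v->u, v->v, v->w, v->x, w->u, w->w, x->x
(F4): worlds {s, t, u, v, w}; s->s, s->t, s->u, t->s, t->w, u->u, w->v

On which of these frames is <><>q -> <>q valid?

The schema corresponds to transitivity: forall x forall y forall z (Rxy & Ryz -> Rxz).
(F1): condition met.
(F2): fails — Rwu and Rus but not Rws.
(F3): fails — Ruv and Rvw but not Ruw.
(F4): fails — Rts and Rsu but not Rtu.
Valid on: (F1).

(F1)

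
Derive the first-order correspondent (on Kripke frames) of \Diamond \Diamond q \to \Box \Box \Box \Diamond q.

\forall x \forall y \forall z ((x R^2 y \wedge x R^3 z) \to \exists w (y = w \wedge zRw))

This is a Sahlqvist (Geach-type) schema ◇^2□^0q → □^3◇^1q.
Minimal-valuation argument: fix x; take any y with xR^2y and any z with xR^3z. Set V(q) to the set of worlds R-reachable from y in exactly 0 steps. Then □^0q holds at y, so the antecedent holds at x; validity forces ◇^1q at z, giving a w with zR^1w and yR^0w.
First-order correspondent: \forall x \forall y \forall z ((x R^2 y \wedge x R^3 z) \to \exists w (y = w \wedge zRw)).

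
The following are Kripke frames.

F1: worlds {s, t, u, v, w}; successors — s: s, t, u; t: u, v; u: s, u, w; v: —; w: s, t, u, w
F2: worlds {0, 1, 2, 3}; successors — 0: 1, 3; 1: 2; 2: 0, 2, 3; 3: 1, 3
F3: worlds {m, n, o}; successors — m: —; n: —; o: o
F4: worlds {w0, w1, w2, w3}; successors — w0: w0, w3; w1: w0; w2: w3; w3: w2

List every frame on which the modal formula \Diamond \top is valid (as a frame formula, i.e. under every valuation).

This is the axiom for seriality; its first-order frame correspondent is \forall x \exists y Rxy.
F1: fails — world v has no successor.
F2: ✓.
F3: fails — world m has no successor.
F4: ✓.
Valid on: F2, F4.

F2, F4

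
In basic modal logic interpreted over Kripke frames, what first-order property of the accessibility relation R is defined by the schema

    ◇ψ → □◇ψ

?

Suppose ◇ψ→□◇ψ is valid. Take Rxy, Rxz and set V(ψ)={y}. Then ◇ψ at x, so □◇ψ at x, so ◇ψ at z, so some w with Rzw has ψ; w=y, i.e. Rzy. By symmetry of the argument, Ryz.

the Euclidean property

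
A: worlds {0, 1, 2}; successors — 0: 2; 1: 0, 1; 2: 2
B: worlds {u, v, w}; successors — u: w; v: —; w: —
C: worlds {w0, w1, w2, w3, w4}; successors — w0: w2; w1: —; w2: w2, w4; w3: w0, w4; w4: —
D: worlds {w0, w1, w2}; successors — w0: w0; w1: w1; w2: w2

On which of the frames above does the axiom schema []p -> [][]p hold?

This is the axiom for transitivity; its first-order frame correspondent is forall x forall y forall z (Rxy & Ryz -> Rxz).
A: fails — R10 and R02 but not R12.
B: holds.
C: fails — Rw3w0 and Rw0w2 but not Rw3w2.
D: holds.

B, D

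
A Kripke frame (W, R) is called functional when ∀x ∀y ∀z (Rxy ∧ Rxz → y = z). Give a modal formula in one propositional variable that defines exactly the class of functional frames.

This is partial functionality; the standard corresponding axiom is CD: ◇ψ → □ψ.

◇ψ → □ψ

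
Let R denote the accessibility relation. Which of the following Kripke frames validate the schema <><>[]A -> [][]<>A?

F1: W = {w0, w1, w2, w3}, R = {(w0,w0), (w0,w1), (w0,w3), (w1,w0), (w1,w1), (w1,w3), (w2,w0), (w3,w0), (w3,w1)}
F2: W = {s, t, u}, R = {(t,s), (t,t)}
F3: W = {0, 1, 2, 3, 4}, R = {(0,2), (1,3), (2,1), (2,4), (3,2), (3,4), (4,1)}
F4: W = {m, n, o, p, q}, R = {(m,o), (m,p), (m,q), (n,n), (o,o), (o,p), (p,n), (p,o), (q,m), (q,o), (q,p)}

F1

The schema corresponds to a generalized confluence (Geach) condition: forall x forall y forall z ((x R^2 y & x R^2 z) -> exists w (yRw & zRw)).
F1: satisfies the condition.
F2: fails — tR²s, tR²s but no w with sRw and sRw.
F3: fails — 0R²1, 0R²4 but no w with 1Rw and 4Rw.
F4: fails — mR²m, mR²n but no w with mRw and nRw.
Valid on: F1.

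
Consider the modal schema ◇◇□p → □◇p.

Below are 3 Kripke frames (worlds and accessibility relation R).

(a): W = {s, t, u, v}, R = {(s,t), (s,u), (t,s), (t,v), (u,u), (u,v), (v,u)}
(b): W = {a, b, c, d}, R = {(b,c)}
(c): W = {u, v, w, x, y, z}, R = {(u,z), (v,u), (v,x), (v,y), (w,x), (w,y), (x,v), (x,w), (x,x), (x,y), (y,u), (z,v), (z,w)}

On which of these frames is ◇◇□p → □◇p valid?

(b)

This is the axiom for a generalized confluence (Geach) condition; its first-order frame correspondent is ∀x ∀y ∀z ((xR²y ∧ xRz) → ∃w (yRw ∧ zRw)).
(a): fails — sR²s, sRt but no w with sRw and tRw.
(b): condition met.
(c): fails — uR²v, uRz but no t with vRt and zRt.
Valid on: (b).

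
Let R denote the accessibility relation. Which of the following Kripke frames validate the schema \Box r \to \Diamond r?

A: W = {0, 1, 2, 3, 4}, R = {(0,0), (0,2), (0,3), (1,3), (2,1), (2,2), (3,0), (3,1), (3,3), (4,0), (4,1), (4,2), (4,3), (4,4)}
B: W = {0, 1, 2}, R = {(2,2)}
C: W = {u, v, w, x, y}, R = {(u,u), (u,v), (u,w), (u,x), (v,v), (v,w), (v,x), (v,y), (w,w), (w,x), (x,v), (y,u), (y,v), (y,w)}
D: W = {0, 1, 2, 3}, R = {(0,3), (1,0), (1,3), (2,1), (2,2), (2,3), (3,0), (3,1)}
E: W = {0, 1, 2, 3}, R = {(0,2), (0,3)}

A, C, D

The schema corresponds to seriality: \forall x \exists y Rxy.
A: holds.
B: fails — world 0 has no successor.
C: holds.
D: holds.
E: fails — world 1 has no successor.
Valid on: A, C, D.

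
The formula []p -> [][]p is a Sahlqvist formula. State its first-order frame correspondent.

Transitivity

This schema is the 4 axiom.
Its frame correspondent is transitivity — forall x forall y forall z (Rxy & Ryz -> Rxz).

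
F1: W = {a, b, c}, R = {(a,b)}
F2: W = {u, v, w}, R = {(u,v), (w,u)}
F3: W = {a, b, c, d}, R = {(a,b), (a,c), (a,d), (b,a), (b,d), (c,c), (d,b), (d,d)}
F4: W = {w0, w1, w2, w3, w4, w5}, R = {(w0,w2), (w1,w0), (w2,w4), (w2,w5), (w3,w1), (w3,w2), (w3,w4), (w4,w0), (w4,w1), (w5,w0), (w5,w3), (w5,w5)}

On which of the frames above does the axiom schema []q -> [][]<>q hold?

F1

The schema corresponds to a generalized confluence (Geach) condition: forall x forall z (x R^2 z -> exists w (xRw & zRw)).
F1: holds.
F2: fails — wR²v but no t with wRt and vRt.
F3: fails — bR²c but no w with bRw and cRw.
F4: fails — w0R²w4 but no w with w0Rw and w4Rw.
Valid on: F1.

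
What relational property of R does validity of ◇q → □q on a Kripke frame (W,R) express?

Suppose ◇q→□q is valid. Take Rxy, Rxz and set V(q)={y}. Then ◇q at x, so □q at x, so q at z, i.e. z=y.
Conversely, on a frame with partial functionality the schema holds at every world under every valuation.
So the correspondent is partial functionality.

partial functionality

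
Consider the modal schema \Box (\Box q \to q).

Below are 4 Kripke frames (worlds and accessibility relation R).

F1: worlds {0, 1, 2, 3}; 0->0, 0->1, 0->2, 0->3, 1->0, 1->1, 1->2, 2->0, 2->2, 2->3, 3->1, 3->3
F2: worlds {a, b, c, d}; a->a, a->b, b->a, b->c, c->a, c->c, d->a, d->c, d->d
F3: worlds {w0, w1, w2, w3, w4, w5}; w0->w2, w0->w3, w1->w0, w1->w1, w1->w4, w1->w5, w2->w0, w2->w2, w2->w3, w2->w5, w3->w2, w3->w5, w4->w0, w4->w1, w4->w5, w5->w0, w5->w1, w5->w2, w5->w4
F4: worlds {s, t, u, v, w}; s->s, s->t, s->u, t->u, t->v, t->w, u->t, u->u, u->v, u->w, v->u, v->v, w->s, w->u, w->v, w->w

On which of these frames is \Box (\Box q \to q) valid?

F1

The schema corresponds to shift-reflexivity: \forall x \forall y (Rxy \to Ryy).
F1: holds.
F2: fails — Rab but not Rbb.
F3: fails — Rw1w4 but not Rw4w4.
F4: fails — Rut but not Rtt.
Valid on: F1.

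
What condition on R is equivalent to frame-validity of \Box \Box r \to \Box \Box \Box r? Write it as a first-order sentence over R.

This is a Sahlqvist (Geach-type) schema ◇^0□^2r → □^3◇^0r.
Minimal-valuation argument: fix x; take any y with xR^0y and any z with xR^3z. Set V(r) to the set of worlds R-reachable from y in exactly 2 steps. Then □^2r holds at y, so the antecedent holds at x; validity forces ◇^0r at z, giving a w with zR^0w and yR^2w.
First-order correspondent: \forall x \forall z (x R^3 z \to \exists w (x R^2 w \wedge z = w)).

\forall x \forall z (x R^3 z \to \exists w (x R^2 w \wedge z = w))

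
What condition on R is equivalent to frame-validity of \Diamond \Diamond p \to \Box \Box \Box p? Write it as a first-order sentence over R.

\forall x \forall y \forall z ((x R^2 y \wedge x R^3 z) \to \exists w (y = w \wedge z = w))

This is a Sahlqvist (Geach-type) schema ◇^2□^0p → □^3◇^0p.
First-order correspondent: \forall x \forall y \forall z ((x R^2 y \wedge x R^3 z) \to \exists w (y = w \wedge z = w)).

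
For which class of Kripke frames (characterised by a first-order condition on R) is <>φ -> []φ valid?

partial functionality: forall x forall y forall z (Rxy & Rxz -> y = z)

Suppose ◇φ→□φ is valid. Take Rxy, Rxz and set V(φ)={y}. Then ◇φ at x, so □φ at x, so φ at z, i.e. z=y.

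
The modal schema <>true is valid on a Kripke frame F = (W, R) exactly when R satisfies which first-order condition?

seriality: forall x exists y Rxy

◇⊤ holds at w iff w has a successor, so frame-validity of ◇⊤ is exactly seriality. Equivalently via □φ → ◇φ:
Suppose □φ→◇φ is valid. At any x set V(φ)=W. Then □φ at x, so ◇φ at x, so x has a successor.
Conversely, on a frame with seriality the schema holds at every world under every valuation.
Frame condition: forall x exists y Rxy.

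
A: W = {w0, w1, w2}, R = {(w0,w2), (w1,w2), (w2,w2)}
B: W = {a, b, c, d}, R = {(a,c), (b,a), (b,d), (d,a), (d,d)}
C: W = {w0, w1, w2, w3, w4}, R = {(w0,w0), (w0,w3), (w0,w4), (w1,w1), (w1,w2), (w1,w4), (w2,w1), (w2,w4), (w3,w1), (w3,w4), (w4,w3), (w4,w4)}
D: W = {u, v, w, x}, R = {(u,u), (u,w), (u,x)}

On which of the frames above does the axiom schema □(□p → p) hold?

A

This is the axiom for shift-reflexivity; its first-order frame correspondent is ∀x ∀y (Rxy → Ryy).
A: holds.
B: fails — Rba but not Raa.
C: fails — Rw1w2 but not Rw2w2.
D: fails — Rux but not Rxx.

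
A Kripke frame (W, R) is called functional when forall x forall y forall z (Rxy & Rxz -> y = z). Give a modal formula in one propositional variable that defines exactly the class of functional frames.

The condition is partial functionality. The CD schema ◇ψ → □ψ defines it.
Suppose ◇ψ→□ψ is valid. Take Rxy, Rxz and set V(ψ)={y}. Then ◇ψ at x, so □ψ at x, so ψ at z, i.e. z=y.

◇ψ → □ψ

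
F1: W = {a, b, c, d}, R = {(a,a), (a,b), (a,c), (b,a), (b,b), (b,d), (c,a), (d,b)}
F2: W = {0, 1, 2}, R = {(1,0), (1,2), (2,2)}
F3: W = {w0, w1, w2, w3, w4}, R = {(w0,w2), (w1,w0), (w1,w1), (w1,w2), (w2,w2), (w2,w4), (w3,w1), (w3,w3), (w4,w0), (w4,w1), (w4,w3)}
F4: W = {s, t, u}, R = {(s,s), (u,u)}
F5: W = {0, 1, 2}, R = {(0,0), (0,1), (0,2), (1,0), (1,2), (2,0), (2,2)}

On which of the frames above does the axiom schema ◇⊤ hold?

The schema corresponds to seriality: ∀x ∃y Rxy.
F1: satisfies the condition.
F2: fails — world 0 has no successor.
F3: satisfies the condition.
F4: fails — world t has no successor.
F5: satisfies the condition.

F1, F3, F5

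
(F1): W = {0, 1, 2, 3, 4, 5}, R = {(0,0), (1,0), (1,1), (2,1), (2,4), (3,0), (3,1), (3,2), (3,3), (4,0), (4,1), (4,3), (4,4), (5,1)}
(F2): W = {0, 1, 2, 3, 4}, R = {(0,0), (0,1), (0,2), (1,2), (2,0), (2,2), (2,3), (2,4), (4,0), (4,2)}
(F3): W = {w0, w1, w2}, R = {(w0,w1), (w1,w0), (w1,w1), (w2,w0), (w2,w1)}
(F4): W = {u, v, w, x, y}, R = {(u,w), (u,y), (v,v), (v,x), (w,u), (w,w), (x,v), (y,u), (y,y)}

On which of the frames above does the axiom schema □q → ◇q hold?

The schema corresponds to seriality: ∀x ∃y Rxy.
(F1): holds.
(F2): fails — world 3 has no successor.
(F3): holds.
(F4): holds.

(F1), (F3), (F4)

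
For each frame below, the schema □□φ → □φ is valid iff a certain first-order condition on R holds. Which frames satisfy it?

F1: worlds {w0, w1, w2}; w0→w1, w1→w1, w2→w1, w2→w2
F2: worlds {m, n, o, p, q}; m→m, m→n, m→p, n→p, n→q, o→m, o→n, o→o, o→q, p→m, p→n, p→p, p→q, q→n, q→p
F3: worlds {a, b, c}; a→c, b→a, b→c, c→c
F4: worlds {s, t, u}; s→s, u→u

F1, F2, F4

This is the axiom for density; its first-order frame correspondent is ∀x ∀y (Rxy → ∃z (Rxz ∧ Rzy)).
F1: condition met.
F2: condition met.
F3: fails — Rba but no z with Rbz and Rza.
F4: condition met.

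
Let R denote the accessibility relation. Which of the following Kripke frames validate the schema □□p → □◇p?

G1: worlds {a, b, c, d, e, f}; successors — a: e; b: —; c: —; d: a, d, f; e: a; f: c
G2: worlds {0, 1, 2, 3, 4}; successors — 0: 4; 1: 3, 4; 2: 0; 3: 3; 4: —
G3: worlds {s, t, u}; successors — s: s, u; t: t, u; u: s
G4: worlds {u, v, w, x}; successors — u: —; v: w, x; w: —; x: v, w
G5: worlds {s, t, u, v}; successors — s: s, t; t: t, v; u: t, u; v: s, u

G3, G5

The schema corresponds to a generalized confluence (Geach) condition: ∀x ∀z (xRz → ∃w (xR²w ∧ zRw)).
G1: fails — fRc but no w with fR²w and cRw.
G2: fails — 0R4 but no w with 0R²w and 4Rw.
G3: holds.
G4: fails — vRw but no t with vR²t and wRt.
G5: holds.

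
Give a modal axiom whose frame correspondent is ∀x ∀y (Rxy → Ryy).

This is shift-reflexivity; the standard corresponding axiom is T□: □(□s → s).
Suppose □(□s→s) is valid. Take Rxy and set V(s)={w : Ryw}. Then at y, □s holds; since □(□s→s) at x, □s→s at y, so s at y, i.e. Ryy.

□(□s → s)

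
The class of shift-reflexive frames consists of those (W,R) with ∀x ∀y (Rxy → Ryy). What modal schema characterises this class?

□(□s → s)

A defining formula is □(□s → s) (the T□ axiom).
Suppose □(□s→s) is valid. Take Rxy and set V(s)={w : Ryw}. Then at y, □s holds; since □(□s→s) at x, □s→s at y, so s at y, i.e. Ryy.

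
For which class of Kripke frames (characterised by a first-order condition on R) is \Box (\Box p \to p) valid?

This is the T□ axiom.
It corresponds to shift-reflexivity: \forall x \forall y (Rxy \to Ryy).

shift-reflexivity: \forall x \forall y (Rxy \to Ryy)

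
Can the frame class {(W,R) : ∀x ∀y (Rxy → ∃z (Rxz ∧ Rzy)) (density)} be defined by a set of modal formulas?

This is a Sahlqvist condition; the C4 axiom □□r → □r defines it.
Suppose □□r→□r is valid. Take Rxy and set V(r)={w : xR²w}. Then □□r at x, so □r at x, so r at y, i.e. ∃z(Rxz∧Rzy).

Yes — defined by □□r → □r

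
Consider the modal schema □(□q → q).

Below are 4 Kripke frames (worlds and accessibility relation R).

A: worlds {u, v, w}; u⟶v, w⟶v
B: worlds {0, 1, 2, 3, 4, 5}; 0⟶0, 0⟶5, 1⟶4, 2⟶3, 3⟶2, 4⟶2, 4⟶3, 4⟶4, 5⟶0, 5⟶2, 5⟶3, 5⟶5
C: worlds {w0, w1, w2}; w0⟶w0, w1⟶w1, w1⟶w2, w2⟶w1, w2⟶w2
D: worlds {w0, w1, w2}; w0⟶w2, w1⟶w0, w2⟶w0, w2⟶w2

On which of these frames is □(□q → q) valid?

C

Frame correspondent (Sahlqvist): ∀x ∀y (Rxy → Ryy) — i.e. shift-reflexivity.
A: fails — Ruv but not Rvv.
B: fails — R32 but not R22.
C: ✓.
D: fails — Rw1w0 but not Rw0w0.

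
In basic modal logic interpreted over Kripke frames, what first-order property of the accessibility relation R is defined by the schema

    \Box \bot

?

□⊥ is valid iff no world has any successor (otherwise □⊥ fails at any world with one).

emptiness of R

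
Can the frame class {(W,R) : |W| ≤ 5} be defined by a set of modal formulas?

Any modally definable frame class is closed under disjoint unions.
Any modal formula valid on each of 6 disjoint one-world frames is valid on their disjoint union (validity is preserved under disjoint unions). Each one-world frame has |W|=1≤5, but the union has |W|=6.
So no modal formula (or set of formulas) defines exactly the |W|≤5 frames.

No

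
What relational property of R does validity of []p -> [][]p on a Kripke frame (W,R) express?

Transitivity

Suppose □p→□□p is valid. Take Rxy, Ryz and set V(p)={w : Rxw}. Then □p at x, so □□p at x, so □p at y, so p at z, i.e. Rxz.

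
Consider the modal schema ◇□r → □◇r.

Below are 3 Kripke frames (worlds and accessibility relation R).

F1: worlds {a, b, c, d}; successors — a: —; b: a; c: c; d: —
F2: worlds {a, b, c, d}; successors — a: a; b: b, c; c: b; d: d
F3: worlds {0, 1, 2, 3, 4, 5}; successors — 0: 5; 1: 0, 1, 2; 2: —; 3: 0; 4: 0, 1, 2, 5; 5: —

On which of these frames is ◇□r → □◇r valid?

The schema corresponds to convergence: ∀x ∀y ∀z (Rxy ∧ Rxz → ∃w (Ryw ∧ Rzw)).
F1: fails — Rba and Rba but a and a have no common successor.
F2: satisfies the condition.
F3: fails — R05 and R05 but 5 and 5 have no common successor.

F2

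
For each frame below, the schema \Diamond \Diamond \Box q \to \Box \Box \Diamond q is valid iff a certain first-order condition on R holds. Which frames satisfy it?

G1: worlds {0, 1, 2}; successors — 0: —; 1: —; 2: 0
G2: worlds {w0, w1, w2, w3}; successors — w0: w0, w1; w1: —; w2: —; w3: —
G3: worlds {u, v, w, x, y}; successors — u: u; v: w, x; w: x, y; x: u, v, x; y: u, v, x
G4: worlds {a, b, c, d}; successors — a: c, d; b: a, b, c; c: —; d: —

G1

The schema corresponds to a generalized confluence (Geach) condition: \forall x \forall y \forall z ((x R^2 y \wedge x R^2 z) \to \exists w (yRw \wedge zRw)).
G1: holds.
G2: fails — w0R²w0, w0R²w1 but no w with w0Rw and w1Rw.
G3: fails — vR²u, vR²v but no t with uRt and vRt.
G4: fails — bR²a, bR²c but no w with aRw and cRw.
Valid on: G1.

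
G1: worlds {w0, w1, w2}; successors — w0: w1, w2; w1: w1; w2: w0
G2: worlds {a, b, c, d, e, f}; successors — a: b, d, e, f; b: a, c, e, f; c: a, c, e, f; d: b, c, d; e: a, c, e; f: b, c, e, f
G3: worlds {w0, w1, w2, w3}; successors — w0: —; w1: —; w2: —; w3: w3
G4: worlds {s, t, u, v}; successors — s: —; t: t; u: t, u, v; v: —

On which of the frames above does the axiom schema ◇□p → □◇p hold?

The schema corresponds to convergence: ∀x ∀y ∀z (Rxy ∧ Rxz → ∃w (Ryw ∧ Rzw)).
G1: fails — Rw0w1 and Rw0w2 but w1 and w2 have no common successor.
G2: satisfies the condition.
G3: satisfies the condition.
G4: fails — Ruv and Ruv but v and v have no common successor.

G2, G3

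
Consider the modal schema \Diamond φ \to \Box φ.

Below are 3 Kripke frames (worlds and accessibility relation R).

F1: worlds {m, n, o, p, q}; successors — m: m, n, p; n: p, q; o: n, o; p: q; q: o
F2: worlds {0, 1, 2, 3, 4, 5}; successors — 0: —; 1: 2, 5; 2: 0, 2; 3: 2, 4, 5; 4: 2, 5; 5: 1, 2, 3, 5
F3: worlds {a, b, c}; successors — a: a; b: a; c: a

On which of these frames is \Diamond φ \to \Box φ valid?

This is the axiom for partial functionality; its first-order frame correspondent is \forall x \forall y \forall z (Rxy \wedge Rxz \to y = z).
F1: fails — m sees both m and n.
F2: fails — 1 sees both 2 and 5.
F3: condition met.

F3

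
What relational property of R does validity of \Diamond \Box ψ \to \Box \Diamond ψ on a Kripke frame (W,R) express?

Suppose ◇□ψ→□◇ψ is valid. Take Rxy, Rxz and set V(ψ)={w : Ryw}. Then □ψ at y so ◇□ψ at x, so □◇ψ at x, so ◇ψ at z, giving w with Rzw and Ryw.

Convergence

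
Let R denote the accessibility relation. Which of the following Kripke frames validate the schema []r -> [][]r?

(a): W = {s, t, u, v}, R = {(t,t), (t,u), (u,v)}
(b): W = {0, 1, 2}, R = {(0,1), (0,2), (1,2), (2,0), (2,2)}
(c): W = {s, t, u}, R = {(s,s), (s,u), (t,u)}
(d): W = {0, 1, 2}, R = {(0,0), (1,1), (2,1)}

(c), (d)

Frame correspondent (Sahlqvist): forall x forall y forall z (Rxy & Ryz -> Rxz) — i.e. transitivity.
(a): fails — Rtu and Ruv but not Rtv.
(b): fails — R02 and R20 but not R00.
(c): condition met.
(d): condition met.
Valid on: (c), (d).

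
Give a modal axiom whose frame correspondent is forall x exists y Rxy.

A defining formula is □ψ → ◇ψ (the D axiom).
Suppose □ψ→◇ψ is valid. At any x set V(ψ)=W. Then □ψ at x, so ◇ψ at x, so x has a successor.

□ψ → ◇ψ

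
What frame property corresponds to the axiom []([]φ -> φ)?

This is the T□ axiom.
Its frame correspondent is shift-reflexivity — forall x forall y (Rxy -> Ryy).

Shift-reflexivity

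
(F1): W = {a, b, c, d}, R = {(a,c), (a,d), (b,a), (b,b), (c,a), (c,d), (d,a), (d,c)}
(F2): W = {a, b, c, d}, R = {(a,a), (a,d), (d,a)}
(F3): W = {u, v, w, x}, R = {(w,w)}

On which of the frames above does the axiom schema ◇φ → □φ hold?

Frame correspondent (Sahlqvist): ∀x ∀y ∀z (Rxy ∧ Rxz → y = z) — i.e. partial functionality.
(F1): fails — a sees both c and d.
(F2): fails — a sees both a and d.
(F3): condition met.
Valid on: (F3).

(F3)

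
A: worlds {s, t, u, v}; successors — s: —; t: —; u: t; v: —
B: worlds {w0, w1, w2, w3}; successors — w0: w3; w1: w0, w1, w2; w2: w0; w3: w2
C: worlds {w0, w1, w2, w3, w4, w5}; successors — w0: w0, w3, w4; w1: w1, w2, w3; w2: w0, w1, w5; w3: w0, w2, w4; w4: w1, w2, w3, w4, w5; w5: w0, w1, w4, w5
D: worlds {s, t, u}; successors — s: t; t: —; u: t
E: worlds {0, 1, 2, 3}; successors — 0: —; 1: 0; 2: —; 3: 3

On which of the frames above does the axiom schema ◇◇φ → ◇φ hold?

A, D, E

This is the axiom for transitivity; its first-order frame correspondent is ∀x ∀y ∀z (Rxy ∧ Ryz → Rxz).
A: holds.
B: fails — Rw1w0 and Rw0w3 but not Rw1w3.
C: fails — Rw1w3 and Rw3w4 but not Rw1w4.
D: holds.
E: holds.
Valid on: A, D, E.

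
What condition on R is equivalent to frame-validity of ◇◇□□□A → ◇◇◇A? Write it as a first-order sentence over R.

∀x ∀y (xR²y → ∃w (yR³w ∧ xR³w))

This is a Sahlqvist (Geach-type) schema ◇^2□^3A → □^0◇^3A.
Minimal-valuation argument: fix x; take any y with xR^2y and any z with xR^0z. Set V(A) to the set of worlds R-reachable from y in exactly 3 steps. Then □^3A holds at y, so the antecedent holds at x; validity forces ◇^3A at z, giving a w with zR^3w and yR^3w.
First-order correspondent: ∀x ∀y (xR²y → ∃w (yR³w ∧ xR³w)).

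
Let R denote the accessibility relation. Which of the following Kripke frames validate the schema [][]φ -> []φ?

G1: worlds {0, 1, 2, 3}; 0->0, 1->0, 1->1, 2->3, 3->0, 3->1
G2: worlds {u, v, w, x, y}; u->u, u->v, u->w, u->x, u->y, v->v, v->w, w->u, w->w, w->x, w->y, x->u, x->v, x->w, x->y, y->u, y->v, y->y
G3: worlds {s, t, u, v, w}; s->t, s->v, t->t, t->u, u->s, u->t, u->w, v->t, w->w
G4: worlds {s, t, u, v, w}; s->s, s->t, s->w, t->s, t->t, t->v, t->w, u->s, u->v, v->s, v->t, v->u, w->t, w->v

G2

Frame correspondent (Sahlqvist): forall x forall y (Rxy -> exists z (Rxz & Rzy)) — i.e. density.
G1: fails — R23 but no z with R2z and Rz3.
G2: ✓.
G3: fails — Rus but no z with Ruz and Rzs.
G4: fails — Ruv but no z with Ruz and Rzv.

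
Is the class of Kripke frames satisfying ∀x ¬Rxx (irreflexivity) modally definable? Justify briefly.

If a class were modally definable it would be closed under surjective bounded morphisms (Goldblatt–Thomason).
The 4-cycle (worlds a,b,c,d with a→b→c→d→a) is irreflexive, and the map sending every world to a single reflexive point • is a surjective bounded morphism (forth: every edge maps to (•,•); back: every world has a successor). So any modal formula valid on the 4-cycle is also valid on the reflexive point, which is not irreflexive.
Hence irreflexivity is not modally definable.

No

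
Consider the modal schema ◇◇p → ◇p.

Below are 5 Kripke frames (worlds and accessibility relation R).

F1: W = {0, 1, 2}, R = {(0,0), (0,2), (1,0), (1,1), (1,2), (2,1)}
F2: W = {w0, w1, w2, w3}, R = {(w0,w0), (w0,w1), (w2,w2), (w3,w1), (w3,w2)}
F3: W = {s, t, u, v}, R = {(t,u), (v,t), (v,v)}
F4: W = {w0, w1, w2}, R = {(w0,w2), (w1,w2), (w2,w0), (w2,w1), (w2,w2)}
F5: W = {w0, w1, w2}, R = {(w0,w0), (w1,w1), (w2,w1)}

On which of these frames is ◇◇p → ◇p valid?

Frame correspondent (Sahlqvist): ∀x ∀y ∀z (Rxy ∧ Ryz → Rxz) — i.e. transitivity.
F1: fails — R02 and R21 but not R01.
F2: satisfies the condition.
F3: fails — Rvt and Rtu but not Rvu.
F4: fails — Rw1w2 and Rw2w1 but not Rw1w1.
F5: satisfies the condition.
Valid on: F2, F5.

F2, F5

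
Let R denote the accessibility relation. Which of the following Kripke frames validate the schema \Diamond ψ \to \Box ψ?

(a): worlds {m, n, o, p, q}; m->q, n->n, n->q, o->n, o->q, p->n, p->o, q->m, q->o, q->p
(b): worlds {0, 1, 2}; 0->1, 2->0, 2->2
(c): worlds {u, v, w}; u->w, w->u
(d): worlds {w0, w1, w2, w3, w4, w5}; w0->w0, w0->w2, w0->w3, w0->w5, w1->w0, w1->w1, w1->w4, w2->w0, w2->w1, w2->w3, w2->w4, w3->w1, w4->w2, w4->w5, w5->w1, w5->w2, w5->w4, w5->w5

(c)

This is the axiom for partial functionality; its first-order frame correspondent is \forall x \forall y \forall z (Rxy \wedge Rxz \to y = z).
(a): fails — n sees both n and q.
(b): fails — 2 sees both 0 and 2.
(c): satisfies the condition.
(d): fails — w0 sees both w0 and w2.
Valid on: (c).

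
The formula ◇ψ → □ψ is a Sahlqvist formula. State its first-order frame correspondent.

Partial functionality

Suppose ◇ψ→□ψ is valid. Take Rxy, Rxz and set V(ψ)={y}. Then ◇ψ at x, so □ψ at x, so ψ at z, i.e. z=y.
Conversely, on a frame with partial functionality the schema holds at every world under every valuation.
Frame condition: ∀x ∀y ∀z (Rxy ∧ Rxz → y = z).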